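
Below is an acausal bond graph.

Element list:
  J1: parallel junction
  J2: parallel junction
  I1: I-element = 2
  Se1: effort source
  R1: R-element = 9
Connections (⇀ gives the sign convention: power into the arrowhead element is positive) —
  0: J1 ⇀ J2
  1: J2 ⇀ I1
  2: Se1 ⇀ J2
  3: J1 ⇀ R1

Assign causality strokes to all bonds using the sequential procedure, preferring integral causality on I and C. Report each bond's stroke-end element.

#0 →J1
#1 →I1
#2 →J2
#3 →R1

b2 →J2  (Se1 fixes effort; stroke away)
b0 →J1  (J2 effort already set via bond 2)
b1 →I1  (common-e at J2 fixed by 2)
b3 →R1  (J1: bond 0 brought effort, rest push out)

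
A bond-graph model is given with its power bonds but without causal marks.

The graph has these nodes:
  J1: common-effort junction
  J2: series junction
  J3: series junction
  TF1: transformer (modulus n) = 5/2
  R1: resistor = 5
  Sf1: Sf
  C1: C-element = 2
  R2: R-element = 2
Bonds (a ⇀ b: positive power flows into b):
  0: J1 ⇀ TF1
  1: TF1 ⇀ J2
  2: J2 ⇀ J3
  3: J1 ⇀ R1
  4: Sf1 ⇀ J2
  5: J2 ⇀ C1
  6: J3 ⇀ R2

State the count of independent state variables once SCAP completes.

1  (C1 all integral)

#4 stroke→Sf1  (source Sf1 imposes f)
#1 stroke→J2  (J2 flow already set via bond 4)
#2 stroke→J2  (1-jn J2 has f-setter on 4)
#5 stroke→J2  (J2: bond 4 brought flow, rest push out)
#6 stroke→J3  (1-jn J3 has f-setter on 2)
#0 stroke→TF1  (TF1 one-in-one-out from 1)
#3 stroke→J1  (J1: last free bond brings effort in)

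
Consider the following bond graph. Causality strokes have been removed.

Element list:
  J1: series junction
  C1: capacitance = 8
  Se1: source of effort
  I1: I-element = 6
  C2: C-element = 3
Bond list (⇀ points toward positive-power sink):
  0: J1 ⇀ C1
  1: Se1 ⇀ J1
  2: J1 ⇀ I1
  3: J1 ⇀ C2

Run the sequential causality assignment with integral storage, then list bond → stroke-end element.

bond 0 |J1
bond 1 |J1
bond 2 |I1
bond 3 |J1

bond 1 stroke→J1  (Se1: effort source, stroke at far end)
bond 0 stroke→J1  (prefer integral on C1)
bond 2 stroke→I1  (I1 outputs flow p/I1)
bond 3 stroke→J1  (J1: bond 2 brought flow, rest push out)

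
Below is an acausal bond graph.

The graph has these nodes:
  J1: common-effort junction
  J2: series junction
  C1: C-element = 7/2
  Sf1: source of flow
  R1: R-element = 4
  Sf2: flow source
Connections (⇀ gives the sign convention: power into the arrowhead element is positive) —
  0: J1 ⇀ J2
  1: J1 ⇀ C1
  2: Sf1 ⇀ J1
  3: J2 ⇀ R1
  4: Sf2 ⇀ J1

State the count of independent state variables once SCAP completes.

bond 2 |Sf1  (Sf1 (Sf) sets flow on bond)
bond 4 |Sf2  (Sf2 (Sf) sets flow on bond)
bond 1 |J1  (prefer integral on C1)
bond 0 |J2  (0-jn J1 has e-setter on 1)
bond 3 |R1  (J2: last free bond brings flow in)

1  (C1 all integral)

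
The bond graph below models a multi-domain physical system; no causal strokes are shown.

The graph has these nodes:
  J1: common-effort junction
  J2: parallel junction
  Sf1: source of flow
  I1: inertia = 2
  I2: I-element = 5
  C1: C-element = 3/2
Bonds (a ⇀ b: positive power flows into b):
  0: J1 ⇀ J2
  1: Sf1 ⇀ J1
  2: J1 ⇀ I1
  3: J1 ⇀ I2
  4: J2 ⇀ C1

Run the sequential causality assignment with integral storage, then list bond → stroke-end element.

β0 →J1
β1 →Sf1
β2 →I1
β3 →I2
β4 →J2

#1 stroke at Sf1  (Sf1: flow source, stroke at near end)
#2 stroke at I1  (I1: I, integral causality)
#3 stroke at I2  (prefer integral on I2)
#0 stroke at J1  (J1 needs exactly one e-in)
#4 stroke at J2  (J2: last free bond brings effort in)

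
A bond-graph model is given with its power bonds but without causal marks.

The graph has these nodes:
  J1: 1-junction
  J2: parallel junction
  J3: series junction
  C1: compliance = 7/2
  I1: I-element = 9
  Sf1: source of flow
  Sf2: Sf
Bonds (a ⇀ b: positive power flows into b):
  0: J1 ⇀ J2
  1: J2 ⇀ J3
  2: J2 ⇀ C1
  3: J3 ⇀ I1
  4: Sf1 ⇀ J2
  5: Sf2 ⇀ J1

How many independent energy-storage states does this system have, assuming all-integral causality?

#4 →Sf1  (Sf1 (Sf) sets flow on bond)
#5 →Sf2  (Sf2 fixes flow; stroke at Sf2)
#0 →J1  (common-f at J1 fixed by 5)
#2 →J2  (C1: C, integral causality)
#1 →J3  (J2 effort already set via bond 2)
#3 →I1  (only one flow-in slot at J3)

2  (C1, I1 all integral)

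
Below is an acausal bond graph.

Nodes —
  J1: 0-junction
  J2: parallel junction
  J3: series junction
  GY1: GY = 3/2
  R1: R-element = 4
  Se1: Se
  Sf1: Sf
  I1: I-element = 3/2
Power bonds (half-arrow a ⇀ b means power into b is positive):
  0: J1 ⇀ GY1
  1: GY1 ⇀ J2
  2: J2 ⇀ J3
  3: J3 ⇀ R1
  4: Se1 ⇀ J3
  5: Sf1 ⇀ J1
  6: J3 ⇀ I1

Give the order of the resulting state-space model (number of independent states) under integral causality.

#4 stroke→J3  (source Se1 imposes e)
#5 stroke→Sf1  (Sf1 fixes flow; stroke at Sf1)
#0 stroke→J1  (only one effort-in slot at J1)
#1 stroke→J2  (GY GY1: same side as bond 0)
#2 stroke→J3  (J2 effort already set via bond 1)
#6 stroke→I1  (I1 outputs flow p/I1)
#3 stroke→J3  (common-f at J3 fixed by 6)

1  (I1 all integral)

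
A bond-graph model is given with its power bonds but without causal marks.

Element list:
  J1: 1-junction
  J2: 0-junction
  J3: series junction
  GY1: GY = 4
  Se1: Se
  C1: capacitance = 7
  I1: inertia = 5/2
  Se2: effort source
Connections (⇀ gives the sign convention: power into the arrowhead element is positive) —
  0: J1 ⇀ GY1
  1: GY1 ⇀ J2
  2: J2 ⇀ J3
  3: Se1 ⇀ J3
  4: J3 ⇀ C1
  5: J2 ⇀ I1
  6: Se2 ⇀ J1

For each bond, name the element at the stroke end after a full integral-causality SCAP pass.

#3 stroke at J3  (Se1 (Se) sets effort on bond)
#6 stroke at J1  (source Se2 imposes e)
#0 stroke at GY1  (closing 1-jn rule on J1)
#1 stroke at GY1  (GY GY1: same side as bond 0)
#4 stroke at J3  (C1: C, integral causality)
#2 stroke at J2  (closing 1-jn rule on J3)
#5 stroke at I1  (0-jn J2 has e-setter on 2)

bond 0 stroke→GY1
bond 1 stroke→GY1
bond 2 stroke→J2
bond 3 stroke→J3
bond 4 stroke→J3
bond 5 stroke→I1
bond 6 stroke→J1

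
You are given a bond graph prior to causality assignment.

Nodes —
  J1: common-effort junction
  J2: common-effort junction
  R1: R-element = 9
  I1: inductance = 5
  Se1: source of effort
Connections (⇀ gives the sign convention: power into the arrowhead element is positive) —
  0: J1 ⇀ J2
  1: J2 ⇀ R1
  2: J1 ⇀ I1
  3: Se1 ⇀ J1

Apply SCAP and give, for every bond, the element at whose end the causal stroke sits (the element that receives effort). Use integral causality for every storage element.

bond 3 →J1  (source Se1 imposes e)
bond 0 →J2  (0-jn J1 has e-setter on 3)
bond 2 →I1  (J1 effort already set via bond 3)
bond 1 →R1  (J2: bond 0 brought effort, rest push out)

bond 0 stroke at J2
bond 1 stroke at R1
bond 2 stroke at I1
bond 3 stroke at J1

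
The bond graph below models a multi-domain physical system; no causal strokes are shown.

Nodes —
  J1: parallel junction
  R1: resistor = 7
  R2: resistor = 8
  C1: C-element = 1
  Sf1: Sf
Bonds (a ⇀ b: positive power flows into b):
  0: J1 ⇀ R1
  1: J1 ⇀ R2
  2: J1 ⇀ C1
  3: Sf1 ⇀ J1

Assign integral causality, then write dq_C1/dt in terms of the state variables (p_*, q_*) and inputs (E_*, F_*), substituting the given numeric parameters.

dq_C1/dt = F_Sf1 - 15*q_C1/56

#3 stroke→Sf1  (Sf1 fixes flow; stroke at Sf1)
#2 stroke→J1  (prefer integral on C1)
#0 stroke→R1  (J1: bond 2 brought effort, rest push out)
#1 stroke→R2  (0-jn J1 has e-setter on 2)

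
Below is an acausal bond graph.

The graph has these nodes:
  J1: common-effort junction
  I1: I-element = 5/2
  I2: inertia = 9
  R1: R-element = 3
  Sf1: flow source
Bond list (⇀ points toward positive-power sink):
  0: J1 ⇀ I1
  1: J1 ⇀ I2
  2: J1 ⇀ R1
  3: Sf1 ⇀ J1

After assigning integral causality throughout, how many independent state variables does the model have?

2  (I1, I2 all integral)

b3 |Sf1  (Sf1 (Sf) sets flow on bond)
b0 |I1  (I1: I, integral causality)
b1 |I2  (I2: I, integral causality)
b2 |J1  (only one effort-in slot at J1)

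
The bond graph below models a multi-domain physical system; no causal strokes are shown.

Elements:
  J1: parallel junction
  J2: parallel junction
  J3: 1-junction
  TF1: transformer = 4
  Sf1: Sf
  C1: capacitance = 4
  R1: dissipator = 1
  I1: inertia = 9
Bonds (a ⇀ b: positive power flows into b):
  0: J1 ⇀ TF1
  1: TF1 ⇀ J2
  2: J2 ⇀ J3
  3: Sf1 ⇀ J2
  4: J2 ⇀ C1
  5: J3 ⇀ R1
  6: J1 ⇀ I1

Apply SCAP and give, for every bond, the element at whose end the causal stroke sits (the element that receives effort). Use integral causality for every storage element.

#3 stroke at Sf1  (Sf1 fixes flow; stroke at Sf1)
#4 stroke at J2  (prefer integral on C1)
#1 stroke at TF1  (0-jn J2 has e-setter on 4)
#2 stroke at J3  (0-jn J2 has e-setter on 4)
#5 stroke at R1  (closing 1-jn rule on J3)
#0 stroke at J1  (TF1: transformer flips bond 1)
#6 stroke at I1  (J1: bond 0 brought effort, rest push out)

bond 0 stroke at J1
bond 1 stroke at TF1
bond 2 stroke at J3
bond 3 stroke at Sf1
bond 4 stroke at J2
bond 5 stroke at R1
bond 6 stroke at I1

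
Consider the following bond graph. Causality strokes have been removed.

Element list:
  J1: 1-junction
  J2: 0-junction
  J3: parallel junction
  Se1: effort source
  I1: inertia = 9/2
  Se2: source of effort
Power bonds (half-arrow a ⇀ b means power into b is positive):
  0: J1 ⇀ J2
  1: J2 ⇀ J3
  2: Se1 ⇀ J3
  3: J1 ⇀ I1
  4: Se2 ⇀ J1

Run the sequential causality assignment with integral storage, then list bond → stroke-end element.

#0 stroke→J1
#1 stroke→J2
#2 stroke→J3
#3 stroke→I1
#4 stroke→J1

bond 2 stroke at J3  (Se1 fixes effort; stroke away)
bond 4 stroke at J1  (Se2 (Se) sets effort on bond)
bond 1 stroke at J2  (common-e at J3 fixed by 2)
bond 0 stroke at J1  (0-jn J2 has e-setter on 1)
bond 3 stroke at I1  (J1: last free bond brings flow in)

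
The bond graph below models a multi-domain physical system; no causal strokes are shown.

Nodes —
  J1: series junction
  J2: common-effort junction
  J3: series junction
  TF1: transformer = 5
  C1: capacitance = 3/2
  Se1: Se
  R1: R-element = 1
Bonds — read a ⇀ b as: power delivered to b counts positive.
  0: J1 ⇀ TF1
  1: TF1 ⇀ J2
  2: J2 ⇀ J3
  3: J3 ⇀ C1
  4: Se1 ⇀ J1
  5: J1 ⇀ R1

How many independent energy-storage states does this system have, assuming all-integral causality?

1  (C1 all integral)

b4 stroke at J1  (Se1 fixes effort; stroke away)
b3 stroke at J3  (C1: C, integral causality)
b2 stroke at J2  (only one flow-in slot at J3)
b1 stroke at TF1  (0-jn J2 has e-setter on 2)
b0 stroke at J1  (TF TF1: opposite of bond 1)
b5 stroke at R1  (closing 1-jn rule on J1)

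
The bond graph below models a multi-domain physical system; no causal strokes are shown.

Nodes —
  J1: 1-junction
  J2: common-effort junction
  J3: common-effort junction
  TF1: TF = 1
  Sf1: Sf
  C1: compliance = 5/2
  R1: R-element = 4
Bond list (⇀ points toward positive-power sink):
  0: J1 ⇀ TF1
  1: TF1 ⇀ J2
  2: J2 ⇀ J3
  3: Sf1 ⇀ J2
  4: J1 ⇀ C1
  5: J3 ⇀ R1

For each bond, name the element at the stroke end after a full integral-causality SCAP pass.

β3 stroke at Sf1  (Sf1 fixes flow; stroke at Sf1)
β4 stroke at J1  (C1 outputs effort q/C1)
β0 stroke at TF1  (J1 needs exactly one f-in)
β1 stroke at J2  (TF1 one-in-one-out from 0)
β2 stroke at J3  (0-jn J2 has e-setter on 1)
β5 stroke at R1  (J3 effort already set via bond 2)

b0 →TF1
b1 →J2
b2 →J3
b3 →Sf1
b4 →J1
b5 →R1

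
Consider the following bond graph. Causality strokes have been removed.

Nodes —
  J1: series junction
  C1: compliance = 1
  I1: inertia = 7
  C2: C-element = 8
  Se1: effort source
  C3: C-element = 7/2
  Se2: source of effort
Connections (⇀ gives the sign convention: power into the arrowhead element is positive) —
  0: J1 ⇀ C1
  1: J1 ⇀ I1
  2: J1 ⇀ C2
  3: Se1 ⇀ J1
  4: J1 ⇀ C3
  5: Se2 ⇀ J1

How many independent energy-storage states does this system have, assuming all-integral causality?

β3 →J1  (Se1: effort source, stroke at far end)
β5 →J1  (Se2 (Se) sets effort on bond)
β0 →J1  (C1 outputs effort q/C1)
β1 →I1  (I1: I, integral causality)
β2 →J1  (common-f at J1 fixed by 1)
β4 →J1  (J1 flow already set via bond 1)

4  (C1, C2, C3, I1 all integral)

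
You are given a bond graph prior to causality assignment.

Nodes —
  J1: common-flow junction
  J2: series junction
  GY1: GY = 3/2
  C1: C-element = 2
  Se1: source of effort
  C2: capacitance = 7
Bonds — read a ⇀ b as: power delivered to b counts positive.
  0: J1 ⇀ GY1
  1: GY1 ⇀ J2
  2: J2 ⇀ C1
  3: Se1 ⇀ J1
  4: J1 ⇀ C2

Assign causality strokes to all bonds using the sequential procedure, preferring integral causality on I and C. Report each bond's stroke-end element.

#3 stroke at J1  (Se1 fixes effort; stroke away)
#2 stroke at J2  (C1 outputs effort q/C1)
#1 stroke at GY1  (J2: last free bond brings flow in)
#0 stroke at GY1  (GY1: gyrator matches bond 1)
#4 stroke at J1  (1-jn J1 has f-setter on 0)

bond 0 stroke→GY1
bond 1 stroke→GY1
bond 2 stroke→J2
bond 3 stroke→J1
bond 4 stroke→J1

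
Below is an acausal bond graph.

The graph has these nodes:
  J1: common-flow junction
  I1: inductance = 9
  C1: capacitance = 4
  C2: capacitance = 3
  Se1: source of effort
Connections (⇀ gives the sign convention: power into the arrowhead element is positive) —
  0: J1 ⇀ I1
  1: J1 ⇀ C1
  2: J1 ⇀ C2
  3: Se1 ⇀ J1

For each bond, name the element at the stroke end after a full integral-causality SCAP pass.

β3 |J1  (source Se1 imposes e)
β0 |I1  (I1: I, integral causality)
β1 |J1  (J1 flow already set via bond 0)
β2 |J1  (J1: bond 0 brought flow, rest push out)

b0 →I1
b1 →J1
b2 →J1
b3 →J1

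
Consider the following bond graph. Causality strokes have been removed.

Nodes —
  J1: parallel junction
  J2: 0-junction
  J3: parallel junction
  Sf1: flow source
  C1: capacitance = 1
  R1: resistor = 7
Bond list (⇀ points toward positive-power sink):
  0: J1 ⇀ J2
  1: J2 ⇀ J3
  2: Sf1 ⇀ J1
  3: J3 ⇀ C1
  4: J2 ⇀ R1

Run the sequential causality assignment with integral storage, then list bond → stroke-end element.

β0 →J1
β1 →J2
β2 →Sf1
β3 →J3
β4 →R1

bond 2 stroke→Sf1  (Sf1 fixes flow; stroke at Sf1)
bond 0 stroke→J1  (J1 needs exactly one e-in)
bond 3 stroke→J3  (C1: C, integral causality)
bond 1 stroke→J2  (common-e at J3 fixed by 3)
bond 4 stroke→R1  (J2: bond 1 brought effort, rest push out)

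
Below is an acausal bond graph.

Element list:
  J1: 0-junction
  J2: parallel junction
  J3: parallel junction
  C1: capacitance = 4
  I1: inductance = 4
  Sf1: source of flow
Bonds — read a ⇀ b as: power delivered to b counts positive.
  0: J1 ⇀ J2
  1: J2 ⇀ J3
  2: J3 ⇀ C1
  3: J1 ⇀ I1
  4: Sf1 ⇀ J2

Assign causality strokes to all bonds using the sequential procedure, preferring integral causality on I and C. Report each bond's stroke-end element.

bond 0 |J1
bond 1 |J2
bond 2 |J3
bond 3 |I1
bond 4 |Sf1

#4 |Sf1  (source Sf1 imposes f)
#2 |J3  (C1 integral (e out))
#1 |J2  (0-jn J3 has e-setter on 2)
#0 |J1  (common-e at J2 fixed by 1)
#3 |I1  (J1 effort already set via bond 0)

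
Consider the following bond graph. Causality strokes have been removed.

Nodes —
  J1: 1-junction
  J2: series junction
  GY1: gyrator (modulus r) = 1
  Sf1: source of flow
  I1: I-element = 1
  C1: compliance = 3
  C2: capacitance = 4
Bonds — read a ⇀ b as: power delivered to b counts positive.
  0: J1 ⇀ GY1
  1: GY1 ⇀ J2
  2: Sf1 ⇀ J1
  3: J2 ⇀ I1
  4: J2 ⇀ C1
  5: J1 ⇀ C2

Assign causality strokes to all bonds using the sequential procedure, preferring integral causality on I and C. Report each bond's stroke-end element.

#2 stroke at Sf1  (Sf1: flow source, stroke at near end)
#0 stroke at J1  (J1 flow already set via bond 2)
#5 stroke at J1  (common-f at J1 fixed by 2)
#1 stroke at J2  (GY GY1: same side as bond 0)
#3 stroke at I1  (prefer integral on I1)
#4 stroke at J2  (1-jn J2 has f-setter on 3)

β0 →J1
β1 →J2
β2 →Sf1
β3 →I1
β4 →J2
β5 →J1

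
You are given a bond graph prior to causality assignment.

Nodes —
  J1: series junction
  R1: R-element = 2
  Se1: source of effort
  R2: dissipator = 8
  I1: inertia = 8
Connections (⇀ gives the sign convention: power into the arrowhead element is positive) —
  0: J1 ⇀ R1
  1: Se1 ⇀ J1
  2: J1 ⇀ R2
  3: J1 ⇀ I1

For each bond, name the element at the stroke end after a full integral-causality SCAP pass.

b0 stroke at J1
b1 stroke at J1
b2 stroke at J1
b3 stroke at I1

b1 stroke at J1  (Se1 (Se) sets effort on bond)
b3 stroke at I1  (I1 integral (f out))
b0 stroke at J1  (common-f at J1 fixed by 3)
b2 stroke at J1  (J1 flow already set via bond 3)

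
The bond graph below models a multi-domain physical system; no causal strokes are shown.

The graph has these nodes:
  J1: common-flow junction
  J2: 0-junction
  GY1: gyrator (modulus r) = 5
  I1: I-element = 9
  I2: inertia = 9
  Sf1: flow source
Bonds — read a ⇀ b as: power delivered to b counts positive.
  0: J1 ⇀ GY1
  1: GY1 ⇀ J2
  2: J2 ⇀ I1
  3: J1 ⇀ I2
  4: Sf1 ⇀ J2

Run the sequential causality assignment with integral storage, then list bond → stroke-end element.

bond 4 stroke at Sf1  (source Sf1 imposes f)
bond 2 stroke at I1  (I1: I, integral causality)
bond 1 stroke at J2  (J2: last free bond brings effort in)
bond 0 stroke at J1  (GY GY1: same side as bond 1)
bond 3 stroke at I2  (closing 1-jn rule on J1)

b0 |J1
b1 |J2
b2 |I1
b3 |I2
b4 |Sf1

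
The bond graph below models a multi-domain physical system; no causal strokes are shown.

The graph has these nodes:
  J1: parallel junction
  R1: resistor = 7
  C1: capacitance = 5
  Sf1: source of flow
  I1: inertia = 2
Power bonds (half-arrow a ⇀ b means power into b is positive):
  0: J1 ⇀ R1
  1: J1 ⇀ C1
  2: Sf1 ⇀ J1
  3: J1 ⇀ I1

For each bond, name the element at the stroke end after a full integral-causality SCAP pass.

bond 0 →R1
bond 1 →J1
bond 2 →Sf1
bond 3 →I1

b2 stroke at Sf1  (Sf1: flow source, stroke at near end)
b1 stroke at J1  (C1 outputs effort q/C1)
b0 stroke at R1  (0-jn J1 has e-setter on 1)
b3 stroke at I1  (0-jn J1 has e-setter on 1)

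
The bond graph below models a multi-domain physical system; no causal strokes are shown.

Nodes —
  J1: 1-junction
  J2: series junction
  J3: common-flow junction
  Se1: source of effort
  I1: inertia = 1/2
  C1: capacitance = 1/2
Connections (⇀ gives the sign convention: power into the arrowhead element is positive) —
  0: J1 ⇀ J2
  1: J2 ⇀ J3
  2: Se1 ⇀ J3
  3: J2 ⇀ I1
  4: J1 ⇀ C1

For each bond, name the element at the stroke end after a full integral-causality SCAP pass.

bond 2 stroke at J3  (Se1 fixes effort; stroke away)
bond 1 stroke at J2  (J3 needs exactly one f-in)
bond 3 stroke at I1  (I1: I, integral causality)
bond 0 stroke at J2  (J2: bond 3 brought flow, rest push out)
bond 4 stroke at J1  (common-f at J1 fixed by 0)

#0 |J2
#1 |J2
#2 |J3
#3 |I1
#4 |J1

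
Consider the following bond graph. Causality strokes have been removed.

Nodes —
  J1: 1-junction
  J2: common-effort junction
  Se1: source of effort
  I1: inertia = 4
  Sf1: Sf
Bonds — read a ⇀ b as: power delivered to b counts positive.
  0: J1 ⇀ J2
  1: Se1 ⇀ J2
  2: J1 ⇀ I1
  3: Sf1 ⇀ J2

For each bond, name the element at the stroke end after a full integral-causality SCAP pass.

#1 stroke→J2  (Se1: effort source, stroke at far end)
#3 stroke→Sf1  (Sf1: flow source, stroke at near end)
#0 stroke→J1  (common-e at J2 fixed by 1)
#2 stroke→I1  (only one flow-in slot at J1)

β0 stroke→J1
β1 stroke→J2
β2 stroke→I1
β3 stroke→Sf1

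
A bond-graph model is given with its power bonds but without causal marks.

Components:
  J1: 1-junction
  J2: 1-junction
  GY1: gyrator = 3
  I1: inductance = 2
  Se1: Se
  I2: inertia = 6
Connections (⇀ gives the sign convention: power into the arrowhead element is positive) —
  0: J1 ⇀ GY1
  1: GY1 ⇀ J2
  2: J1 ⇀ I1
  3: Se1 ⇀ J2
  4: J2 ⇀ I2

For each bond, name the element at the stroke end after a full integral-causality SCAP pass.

β0 stroke at J1
β1 stroke at J2
β2 stroke at I1
β3 stroke at J2
β4 stroke at I2

#3 |J2  (Se1 fixes effort; stroke away)
#2 |I1  (I1: I, integral causality)
#0 |J1  (J1: bond 2 brought flow, rest push out)
#1 |J2  (through GY1, causality inverts; strokes same side of GY1)
#4 |I2  (closing 1-jn rule on J2)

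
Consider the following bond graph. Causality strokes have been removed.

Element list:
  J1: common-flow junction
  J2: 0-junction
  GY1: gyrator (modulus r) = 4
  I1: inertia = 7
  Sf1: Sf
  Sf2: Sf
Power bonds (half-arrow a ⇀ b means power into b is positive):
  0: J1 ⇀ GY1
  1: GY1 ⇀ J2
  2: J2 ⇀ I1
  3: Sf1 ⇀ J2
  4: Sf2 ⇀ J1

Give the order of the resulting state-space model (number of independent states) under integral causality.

1  (I1 all integral)

β3 |Sf1  (Sf1 (Sf) sets flow on bond)
β4 |Sf2  (Sf2: flow source, stroke at near end)
β0 |J1  (J1: bond 4 brought flow, rest push out)
β1 |J2  (GY1: gyrator matches bond 0)
β2 |I1  (0-jn J2 has e-setter on 1)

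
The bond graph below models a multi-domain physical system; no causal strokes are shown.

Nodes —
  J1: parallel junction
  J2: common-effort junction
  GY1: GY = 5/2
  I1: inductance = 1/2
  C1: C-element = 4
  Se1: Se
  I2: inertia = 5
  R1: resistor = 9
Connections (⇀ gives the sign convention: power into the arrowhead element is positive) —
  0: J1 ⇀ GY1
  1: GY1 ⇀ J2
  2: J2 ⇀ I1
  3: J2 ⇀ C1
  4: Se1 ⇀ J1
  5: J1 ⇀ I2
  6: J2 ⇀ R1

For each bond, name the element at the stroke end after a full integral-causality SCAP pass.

b4 →J1  (Se1 (Se) sets effort on bond)
b0 →GY1  (J1: bond 4 brought effort, rest push out)
b5 →I2  (common-e at J1 fixed by 4)
b1 →GY1  (through GY1, causality inverts; strokes same side of GY1)
b2 →I1  (prefer integral on I1)
b3 →J2  (prefer integral on C1)
b6 →R1  (0-jn J2 has e-setter on 3)

bond 0 stroke→GY1
bond 1 stroke→GY1
bond 2 stroke→I1
bond 3 stroke→J2
bond 4 stroke→J1
bond 5 stroke→I2
bond 6 stroke→R1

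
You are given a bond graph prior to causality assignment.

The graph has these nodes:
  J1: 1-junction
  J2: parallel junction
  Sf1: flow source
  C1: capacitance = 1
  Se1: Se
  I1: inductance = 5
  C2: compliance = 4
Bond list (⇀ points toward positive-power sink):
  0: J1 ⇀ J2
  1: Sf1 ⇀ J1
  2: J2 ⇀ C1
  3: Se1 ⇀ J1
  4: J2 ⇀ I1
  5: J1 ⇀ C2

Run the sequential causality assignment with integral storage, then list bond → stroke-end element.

b1 stroke at Sf1  (Sf1: flow source, stroke at near end)
b3 stroke at J1  (Se1: effort source, stroke at far end)
b0 stroke at J1  (J1: bond 1 brought flow, rest push out)
b5 stroke at J1  (1-jn J1 has f-setter on 1)
b2 stroke at J2  (C1 outputs effort q/C1)
b4 stroke at I1  (J2: bond 2 brought effort, rest push out)

#0 stroke at J1
#1 stroke at Sf1
#2 stroke at J2
#3 stroke at J1
#4 stroke at I1
#5 stroke at J1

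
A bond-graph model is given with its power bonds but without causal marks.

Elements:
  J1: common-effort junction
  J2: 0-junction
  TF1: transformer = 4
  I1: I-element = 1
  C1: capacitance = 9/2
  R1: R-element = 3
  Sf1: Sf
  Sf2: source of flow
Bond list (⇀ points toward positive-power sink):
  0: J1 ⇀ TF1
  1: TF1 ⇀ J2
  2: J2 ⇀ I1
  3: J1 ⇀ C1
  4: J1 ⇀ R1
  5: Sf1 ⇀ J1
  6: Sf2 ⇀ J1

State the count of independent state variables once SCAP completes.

2  (C1, I1 all integral)

bond 5 stroke at Sf1  (Sf1 (Sf) sets flow on bond)
bond 6 stroke at Sf2  (Sf2 fixes flow; stroke at Sf2)
bond 2 stroke at I1  (I1 integral (f out))
bond 1 stroke at J2  (closing 0-jn rule on J2)
bond 0 stroke at TF1  (through TF1, causality passes straight; one stroke at TF1)
bond 3 stroke at J1  (prefer integral on C1)
bond 4 stroke at R1  (J1: bond 3 brought effort, rest push out)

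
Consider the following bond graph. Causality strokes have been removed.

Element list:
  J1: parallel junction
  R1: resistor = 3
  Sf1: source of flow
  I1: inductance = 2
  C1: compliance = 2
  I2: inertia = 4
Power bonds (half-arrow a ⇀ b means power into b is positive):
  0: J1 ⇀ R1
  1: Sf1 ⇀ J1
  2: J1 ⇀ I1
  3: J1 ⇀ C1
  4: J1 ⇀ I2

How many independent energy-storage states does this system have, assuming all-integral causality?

3  (C1, I1, I2 all integral)

b1 |Sf1  (Sf1 fixes flow; stroke at Sf1)
b2 |I1  (I1 integral (f out))
b3 |J1  (prefer integral on C1)
b0 |R1  (common-e at J1 fixed by 3)
b4 |I2  (common-e at J1 fixed by 3)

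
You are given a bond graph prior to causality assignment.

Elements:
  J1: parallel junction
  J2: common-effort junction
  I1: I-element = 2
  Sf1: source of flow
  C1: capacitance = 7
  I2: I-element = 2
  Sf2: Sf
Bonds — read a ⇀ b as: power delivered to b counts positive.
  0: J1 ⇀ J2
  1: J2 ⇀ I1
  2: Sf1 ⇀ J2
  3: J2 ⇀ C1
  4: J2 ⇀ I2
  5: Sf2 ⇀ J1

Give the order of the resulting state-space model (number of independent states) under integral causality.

#2 |Sf1  (source Sf1 imposes f)
#5 |Sf2  (Sf2 (Sf) sets flow on bond)
#0 |J1  (only one effort-in slot at J1)
#1 |I1  (prefer integral on I1)
#3 |J2  (C1: C, integral causality)
#4 |I2  (0-jn J2 has e-setter on 3)

3  (C1, I1, I2 all integral)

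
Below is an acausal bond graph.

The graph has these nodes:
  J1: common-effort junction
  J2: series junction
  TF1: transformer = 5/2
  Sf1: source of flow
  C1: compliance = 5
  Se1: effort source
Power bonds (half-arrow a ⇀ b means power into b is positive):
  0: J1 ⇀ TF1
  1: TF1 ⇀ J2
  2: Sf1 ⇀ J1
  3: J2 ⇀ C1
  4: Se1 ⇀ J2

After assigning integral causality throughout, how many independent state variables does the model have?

#2 stroke at Sf1  (Sf1 (Sf) sets flow on bond)
#4 stroke at J2  (source Se1 imposes e)
#0 stroke at J1  (only one effort-in slot at J1)
#1 stroke at TF1  (TF TF1: opposite of bond 0)
#3 stroke at J2  (J2 flow already set via bond 1)

1  (C1 all integral)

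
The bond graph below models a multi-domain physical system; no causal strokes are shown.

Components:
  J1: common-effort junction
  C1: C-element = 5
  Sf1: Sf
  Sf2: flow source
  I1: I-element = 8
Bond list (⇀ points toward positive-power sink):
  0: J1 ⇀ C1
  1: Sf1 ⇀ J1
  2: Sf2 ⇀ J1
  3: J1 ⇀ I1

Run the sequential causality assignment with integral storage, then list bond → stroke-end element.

β0 stroke→J1
β1 stroke→Sf1
β2 stroke→Sf2
β3 stroke→I1

β1 →Sf1  (Sf1 fixes flow; stroke at Sf1)
β2 →Sf2  (Sf2: flow source, stroke at near end)
β0 →J1  (prefer integral on C1)
β3 →I1  (J1 effort already set via bond 0)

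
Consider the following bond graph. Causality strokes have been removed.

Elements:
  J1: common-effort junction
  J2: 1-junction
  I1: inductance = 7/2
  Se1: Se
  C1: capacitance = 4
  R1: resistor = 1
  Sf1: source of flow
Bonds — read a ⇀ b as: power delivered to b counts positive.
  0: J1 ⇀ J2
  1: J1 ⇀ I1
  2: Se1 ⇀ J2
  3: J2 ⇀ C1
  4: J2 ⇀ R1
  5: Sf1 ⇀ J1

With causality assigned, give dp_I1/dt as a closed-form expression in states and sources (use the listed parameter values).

dp_I1/dt = -E_Se1 + F_Sf1 - 2*p_I1/7 + q_C1/4

b2 →J2  (source Se1 imposes e)
b5 →Sf1  (Sf1: flow source, stroke at near end)
b1 →I1  (I1: I, integral causality)
b0 →J1  (J1: last free bond brings effort in)
b3 →J2  (1-jn J2 has f-setter on 0)
b4 →J2  (J2: bond 0 brought flow, rest push out)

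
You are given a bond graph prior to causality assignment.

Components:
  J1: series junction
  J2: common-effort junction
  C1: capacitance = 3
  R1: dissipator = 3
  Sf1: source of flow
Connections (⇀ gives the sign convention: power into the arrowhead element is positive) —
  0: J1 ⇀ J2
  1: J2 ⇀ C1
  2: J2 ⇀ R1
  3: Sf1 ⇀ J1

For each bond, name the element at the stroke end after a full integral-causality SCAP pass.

#3 stroke at Sf1  (Sf1 fixes flow; stroke at Sf1)
#0 stroke at J1  (1-jn J1 has f-setter on 3)
#1 stroke at J2  (C1 outputs effort q/C1)
#2 stroke at R1  (J2: bond 1 brought effort, rest push out)

bond 0 |J1
bond 1 |J2
bond 2 |R1
bond 3 |Sf1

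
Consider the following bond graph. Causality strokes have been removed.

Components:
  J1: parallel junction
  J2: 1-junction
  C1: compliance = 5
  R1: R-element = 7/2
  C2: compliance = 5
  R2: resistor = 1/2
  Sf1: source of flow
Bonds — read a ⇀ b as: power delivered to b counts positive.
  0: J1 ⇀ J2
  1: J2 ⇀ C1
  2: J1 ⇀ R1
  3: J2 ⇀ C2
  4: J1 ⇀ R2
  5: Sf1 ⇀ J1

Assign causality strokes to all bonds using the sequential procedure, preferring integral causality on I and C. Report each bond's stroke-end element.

bond 5 →Sf1  (Sf1: flow source, stroke at near end)
bond 1 →J2  (C1: C, integral causality)
bond 3 →J2  (C2 outputs effort q/C2)
bond 0 →J1  (closing 1-jn rule on J2)
bond 2 →R1  (J1 effort already set via bond 0)
bond 4 →R2  (J1 effort already set via bond 0)

#0 |J1
#1 |J2
#2 |R1
#3 |J2
#4 |R2
#5 |Sf1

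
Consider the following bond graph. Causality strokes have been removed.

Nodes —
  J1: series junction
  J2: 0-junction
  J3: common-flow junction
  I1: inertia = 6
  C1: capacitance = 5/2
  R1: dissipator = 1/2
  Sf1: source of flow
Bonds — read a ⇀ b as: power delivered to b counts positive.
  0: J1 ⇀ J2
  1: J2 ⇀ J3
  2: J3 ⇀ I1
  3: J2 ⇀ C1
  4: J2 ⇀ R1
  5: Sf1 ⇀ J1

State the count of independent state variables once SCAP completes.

#5 stroke→Sf1  (Sf1: flow source, stroke at near end)
#0 stroke→J1  (J1: bond 5 brought flow, rest push out)
#2 stroke→I1  (I1 outputs flow p/I1)
#1 stroke→J3  (1-jn J3 has f-setter on 2)
#3 stroke→J2  (C1: C, integral causality)
#4 stroke→R1  (0-jn J2 has e-setter on 3)

2  (C1, I1 all integral)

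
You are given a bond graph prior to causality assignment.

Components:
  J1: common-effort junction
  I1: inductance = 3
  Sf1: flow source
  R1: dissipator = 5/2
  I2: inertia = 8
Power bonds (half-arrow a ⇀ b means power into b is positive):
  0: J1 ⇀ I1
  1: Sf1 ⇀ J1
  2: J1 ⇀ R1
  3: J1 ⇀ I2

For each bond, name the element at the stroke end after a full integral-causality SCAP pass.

b0 stroke at I1
b1 stroke at Sf1
b2 stroke at J1
b3 stroke at I2

bond 1 stroke at Sf1  (Sf1: flow source, stroke at near end)
bond 0 stroke at I1  (I1 integral (f out))
bond 3 stroke at I2  (I2: I, integral causality)
bond 2 stroke at J1  (J1: last free bond brings effort in)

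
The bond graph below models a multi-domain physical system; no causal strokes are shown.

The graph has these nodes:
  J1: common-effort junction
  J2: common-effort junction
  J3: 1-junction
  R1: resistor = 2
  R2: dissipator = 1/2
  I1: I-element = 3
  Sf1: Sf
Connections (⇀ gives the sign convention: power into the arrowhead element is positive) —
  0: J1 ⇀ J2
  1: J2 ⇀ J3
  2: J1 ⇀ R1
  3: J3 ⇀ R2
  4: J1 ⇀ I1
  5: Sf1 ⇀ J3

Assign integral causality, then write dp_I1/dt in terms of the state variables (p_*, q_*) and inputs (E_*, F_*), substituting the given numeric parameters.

#5 →Sf1  (Sf1: flow source, stroke at near end)
#1 →J3  (common-f at J3 fixed by 5)
#3 →J3  (J3: bond 5 brought flow, rest push out)
#0 →J2  (J2 needs exactly one e-in)
#4 →I1  (prefer integral on I1)
#2 →J1  (only one effort-in slot at J1)

dp_I1/dt = -2*F_Sf1 - 2*p_I1/3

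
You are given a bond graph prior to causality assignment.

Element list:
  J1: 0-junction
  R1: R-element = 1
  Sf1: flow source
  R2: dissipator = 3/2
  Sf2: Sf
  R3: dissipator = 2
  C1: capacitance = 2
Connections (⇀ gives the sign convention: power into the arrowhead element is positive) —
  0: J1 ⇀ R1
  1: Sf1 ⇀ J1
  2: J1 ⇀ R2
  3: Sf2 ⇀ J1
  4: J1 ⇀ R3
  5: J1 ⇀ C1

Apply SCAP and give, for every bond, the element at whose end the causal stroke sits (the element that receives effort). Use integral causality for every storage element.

b0 |R1
b1 |Sf1
b2 |R2
b3 |Sf2
b4 |R3
b5 |J1

β1 stroke→Sf1  (Sf1 (Sf) sets flow on bond)
β3 stroke→Sf2  (source Sf2 imposes f)
β5 stroke→J1  (prefer integral on C1)
β0 stroke→R1  (common-e at J1 fixed by 5)
β2 stroke→R2  (J1: bond 5 brought effort, rest push out)
β4 stroke→R3  (0-jn J1 has e-setter on 5)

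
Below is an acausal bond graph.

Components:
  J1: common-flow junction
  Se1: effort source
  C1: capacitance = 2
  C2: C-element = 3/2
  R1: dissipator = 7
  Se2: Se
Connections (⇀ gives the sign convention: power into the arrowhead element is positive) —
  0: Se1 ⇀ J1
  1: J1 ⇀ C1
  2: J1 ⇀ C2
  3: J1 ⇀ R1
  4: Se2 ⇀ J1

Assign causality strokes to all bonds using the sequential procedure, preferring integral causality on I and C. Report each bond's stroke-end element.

b0 stroke at J1
b1 stroke at J1
b2 stroke at J1
b3 stroke at R1
b4 stroke at J1

#0 →J1  (source Se1 imposes e)
#4 →J1  (source Se2 imposes e)
#1 →J1  (C1 outputs effort q/C1)
#2 →J1  (prefer integral on C2)
#3 →R1  (J1: last free bond brings flow in)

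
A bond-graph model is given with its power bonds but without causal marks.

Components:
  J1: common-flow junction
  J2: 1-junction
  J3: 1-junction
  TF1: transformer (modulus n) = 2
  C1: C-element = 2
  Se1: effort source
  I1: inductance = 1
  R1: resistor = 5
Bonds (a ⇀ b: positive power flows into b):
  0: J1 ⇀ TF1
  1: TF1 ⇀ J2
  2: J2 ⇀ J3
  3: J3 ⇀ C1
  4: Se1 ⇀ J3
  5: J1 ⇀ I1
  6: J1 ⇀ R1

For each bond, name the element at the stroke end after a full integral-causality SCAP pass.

b0 stroke at J1
b1 stroke at TF1
b2 stroke at J2
b3 stroke at J3
b4 stroke at J3
b5 stroke at I1
b6 stroke at J1

#4 |J3  (Se1 (Se) sets effort on bond)
#3 |J3  (C1 integral (e out))
#2 |J2  (J3: last free bond brings flow in)
#1 |TF1  (J2: last free bond brings flow in)
#0 |J1  (TF1: transformer flips bond 1)
#5 |I1  (I1 outputs flow p/I1)
#6 |J1  (J1: bond 5 brought flow, rest push out)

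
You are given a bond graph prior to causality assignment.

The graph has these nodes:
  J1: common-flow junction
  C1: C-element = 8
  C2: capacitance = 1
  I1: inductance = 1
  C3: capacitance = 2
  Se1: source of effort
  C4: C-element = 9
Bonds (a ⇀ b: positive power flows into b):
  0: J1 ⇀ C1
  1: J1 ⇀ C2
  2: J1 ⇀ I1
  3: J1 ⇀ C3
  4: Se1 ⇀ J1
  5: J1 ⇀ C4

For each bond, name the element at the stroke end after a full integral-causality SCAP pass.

β4 |J1  (Se1: effort source, stroke at far end)
β0 |J1  (C1: C, integral causality)
β1 |J1  (C2: C, integral causality)
β2 |I1  (I1: I, integral causality)
β3 |J1  (J1 flow already set via bond 2)
β5 |J1  (J1: bond 2 brought flow, rest push out)

β0 |J1
β1 |J1
β2 |I1
β3 |J1
β4 |J1
β5 |J1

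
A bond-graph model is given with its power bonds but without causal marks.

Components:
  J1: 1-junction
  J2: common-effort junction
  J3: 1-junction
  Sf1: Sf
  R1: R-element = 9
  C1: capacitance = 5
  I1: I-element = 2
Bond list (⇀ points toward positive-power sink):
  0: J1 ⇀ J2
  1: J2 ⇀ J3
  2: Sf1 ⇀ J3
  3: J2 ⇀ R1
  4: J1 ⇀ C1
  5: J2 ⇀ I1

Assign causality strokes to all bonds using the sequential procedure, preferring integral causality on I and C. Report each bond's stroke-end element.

bond 0 stroke at J2
bond 1 stroke at J3
bond 2 stroke at Sf1
bond 3 stroke at R1
bond 4 stroke at J1
bond 5 stroke at I1

β2 stroke→Sf1  (source Sf1 imposes f)
β1 stroke→J3  (1-jn J3 has f-setter on 2)
β4 stroke→J1  (C1 integral (e out))
β0 stroke→J2  (J1 needs exactly one f-in)
β3 stroke→R1  (0-jn J2 has e-setter on 0)
β5 stroke→I1  (0-jn J2 has e-setter on 0)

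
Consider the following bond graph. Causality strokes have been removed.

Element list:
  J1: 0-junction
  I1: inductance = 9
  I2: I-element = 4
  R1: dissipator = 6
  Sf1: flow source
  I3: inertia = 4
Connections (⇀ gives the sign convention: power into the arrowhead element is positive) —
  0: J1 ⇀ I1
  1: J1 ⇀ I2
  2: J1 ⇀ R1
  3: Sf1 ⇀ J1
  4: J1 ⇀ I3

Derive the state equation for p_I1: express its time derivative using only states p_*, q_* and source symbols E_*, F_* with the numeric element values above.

#3 stroke at Sf1  (Sf1: flow source, stroke at near end)
#0 stroke at I1  (prefer integral on I1)
#1 stroke at I2  (prefer integral on I2)
#4 stroke at I3  (prefer integral on I3)
#2 stroke at J1  (closing 0-jn rule on J1)

dp_I1/dt = 6*F_Sf1 - 2*p_I1/3 - 3*p_I2/2 - 3*p_I3/2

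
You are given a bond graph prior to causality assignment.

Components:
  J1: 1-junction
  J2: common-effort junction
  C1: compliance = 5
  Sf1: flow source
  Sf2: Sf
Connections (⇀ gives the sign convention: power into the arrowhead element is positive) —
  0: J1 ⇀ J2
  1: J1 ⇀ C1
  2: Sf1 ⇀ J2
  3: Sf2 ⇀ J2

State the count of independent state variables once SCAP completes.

1  (C1 all integral)

bond 2 →Sf1  (Sf1: flow source, stroke at near end)
bond 3 →Sf2  (Sf2 (Sf) sets flow on bond)
bond 0 →J2  (J2 needs exactly one e-in)
bond 1 →J1  (J1 flow already set via bond 0)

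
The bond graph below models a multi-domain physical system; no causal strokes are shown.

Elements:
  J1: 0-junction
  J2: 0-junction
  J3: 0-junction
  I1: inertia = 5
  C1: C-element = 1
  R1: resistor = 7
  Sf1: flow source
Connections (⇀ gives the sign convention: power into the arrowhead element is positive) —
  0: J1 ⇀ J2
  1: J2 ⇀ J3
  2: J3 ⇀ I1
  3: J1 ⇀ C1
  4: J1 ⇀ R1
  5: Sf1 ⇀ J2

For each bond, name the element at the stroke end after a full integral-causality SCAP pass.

bond 0 |J2
bond 1 |J3
bond 2 |I1
bond 3 |J1
bond 4 |R1
bond 5 |Sf1

bond 5 →Sf1  (Sf1 fixes flow; stroke at Sf1)
bond 2 →I1  (I1: I, integral causality)
bond 1 →J3  (J3: last free bond brings effort in)
bond 0 →J2  (J2 needs exactly one e-in)
bond 3 →J1  (C1: C, integral causality)
bond 4 →R1  (J1: bond 3 brought effort, rest push out)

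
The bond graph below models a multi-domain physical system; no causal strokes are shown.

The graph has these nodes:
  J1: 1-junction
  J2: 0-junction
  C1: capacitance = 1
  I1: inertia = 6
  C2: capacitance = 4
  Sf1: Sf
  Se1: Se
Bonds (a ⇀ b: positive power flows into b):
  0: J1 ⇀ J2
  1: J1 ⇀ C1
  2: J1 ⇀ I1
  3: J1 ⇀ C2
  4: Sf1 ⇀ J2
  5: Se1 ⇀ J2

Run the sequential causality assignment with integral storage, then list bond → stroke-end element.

bond 0 →J1
bond 1 →J1
bond 2 →I1
bond 3 →J1
bond 4 →Sf1
bond 5 →J2

bond 4 stroke at Sf1  (Sf1: flow source, stroke at near end)
bond 5 stroke at J2  (Se1: effort source, stroke at far end)
bond 0 stroke at J1  (J2 effort already set via bond 5)
bond 1 stroke at J1  (C1 integral (e out))
bond 2 stroke at I1  (I1 integral (f out))
bond 3 stroke at J1  (J1: bond 2 brought flow, rest push out)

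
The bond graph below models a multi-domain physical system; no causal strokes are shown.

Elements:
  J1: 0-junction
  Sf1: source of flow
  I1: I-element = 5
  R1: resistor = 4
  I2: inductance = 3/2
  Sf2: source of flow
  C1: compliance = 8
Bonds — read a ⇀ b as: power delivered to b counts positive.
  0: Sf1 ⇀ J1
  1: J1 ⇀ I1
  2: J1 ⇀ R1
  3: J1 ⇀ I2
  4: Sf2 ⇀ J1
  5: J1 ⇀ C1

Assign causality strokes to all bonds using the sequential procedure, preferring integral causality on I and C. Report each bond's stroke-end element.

β0 |Sf1  (Sf1 fixes flow; stroke at Sf1)
β4 |Sf2  (Sf2: flow source, stroke at near end)
β1 |I1  (I1: I, integral causality)
β3 |I2  (prefer integral on I2)
β5 |J1  (C1: C, integral causality)
β2 |R1  (J1: bond 5 brought effort, rest push out)

#0 →Sf1
#1 →I1
#2 →R1
#3 →I2
#4 →Sf2
#5 →J1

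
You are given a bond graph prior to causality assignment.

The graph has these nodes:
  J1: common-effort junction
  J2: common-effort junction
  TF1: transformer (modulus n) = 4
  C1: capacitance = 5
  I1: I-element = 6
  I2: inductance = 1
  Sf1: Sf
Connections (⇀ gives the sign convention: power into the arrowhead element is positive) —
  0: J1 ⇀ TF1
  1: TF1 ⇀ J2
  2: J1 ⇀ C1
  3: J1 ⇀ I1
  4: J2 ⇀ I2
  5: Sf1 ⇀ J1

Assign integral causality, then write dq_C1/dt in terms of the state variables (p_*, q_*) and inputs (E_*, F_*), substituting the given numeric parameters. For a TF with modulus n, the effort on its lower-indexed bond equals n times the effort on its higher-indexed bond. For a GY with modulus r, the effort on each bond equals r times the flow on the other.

#5 →Sf1  (Sf1 (Sf) sets flow on bond)
#2 →J1  (prefer integral on C1)
#0 →TF1  (J1 effort already set via bond 2)
#3 →I1  (0-jn J1 has e-setter on 2)
#1 →J2  (TF1 one-in-one-out from 0)
#4 →I2  (J2 effort already set via bond 1)

dq_C1/dt = F_Sf1 - p_I1/6 - p_I2/4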